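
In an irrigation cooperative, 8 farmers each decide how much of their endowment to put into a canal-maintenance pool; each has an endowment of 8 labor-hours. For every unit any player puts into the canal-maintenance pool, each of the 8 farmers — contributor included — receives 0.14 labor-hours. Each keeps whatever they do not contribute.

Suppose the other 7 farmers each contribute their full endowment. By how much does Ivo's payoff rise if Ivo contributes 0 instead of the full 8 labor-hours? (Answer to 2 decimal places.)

6.88 labor-hours

Switching from a contribution of 8 to 0 lets Ivo keep an extra 8 labor-hours, but lowers the canal-maintenance pool by 8, which costs Ivo their own share of that drop: 0.14 × 8 = 1.12.
Net gain = 8 − 1.12 = 6.88. The private return per contributed unit (0.14) is below 1, so free-riding is indeed the best response regardless of what the others do.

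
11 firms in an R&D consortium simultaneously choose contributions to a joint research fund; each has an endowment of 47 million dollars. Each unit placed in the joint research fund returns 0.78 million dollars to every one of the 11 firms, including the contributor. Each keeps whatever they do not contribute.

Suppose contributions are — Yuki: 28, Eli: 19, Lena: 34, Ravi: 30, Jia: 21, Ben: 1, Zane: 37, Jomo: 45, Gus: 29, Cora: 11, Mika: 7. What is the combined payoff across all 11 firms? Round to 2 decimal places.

Total contributed: 28 + 19 + 34 + 30 + 21 + 1 + 37 + 45 + 29 + 11 + 7 = 262; total kept: 11 × 47 − 262 = 255.
The joint research fund pays out 0.78 × 11 × 262 = 2247.96 in aggregate.
Group total = 255 + 2247.96 = 2502.96.

2502.96 million dollars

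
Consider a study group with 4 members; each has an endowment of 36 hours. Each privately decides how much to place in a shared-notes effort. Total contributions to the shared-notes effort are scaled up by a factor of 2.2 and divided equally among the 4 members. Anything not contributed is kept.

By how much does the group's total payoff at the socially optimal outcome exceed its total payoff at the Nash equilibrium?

172.80 hours

Each contributed unit returns 2.2/4 = 0.5500 to its contributor — below 1 — so contributing 0 is dominant for every player. At the Nash equilibrium everyone keeps their 36, and the group total is 4 × 36 = 144.
Each contributed unit returns 2.200 to the group as a whole (0.5500 to each of 4 players), which exceeds 1, so the social optimum is full contribution: group total = 2.200 × 144 = 316.80.
Efficiency loss = 316.80 − 144 = 172.80.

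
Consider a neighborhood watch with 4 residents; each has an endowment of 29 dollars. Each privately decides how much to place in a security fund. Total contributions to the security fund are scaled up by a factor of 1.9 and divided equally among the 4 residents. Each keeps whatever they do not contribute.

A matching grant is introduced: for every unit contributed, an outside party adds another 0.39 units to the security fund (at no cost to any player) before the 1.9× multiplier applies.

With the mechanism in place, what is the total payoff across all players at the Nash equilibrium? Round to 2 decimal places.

The effective private return is 1.9 × 1.39 / 4 = 0.6603, which is still under 1, so the mechanism doesn't change anyone's dominant strategy: zero contribution.
At the Nash equilibrium no one contributes; group total payoff = 4 × 29 = 116.

116.00 dollars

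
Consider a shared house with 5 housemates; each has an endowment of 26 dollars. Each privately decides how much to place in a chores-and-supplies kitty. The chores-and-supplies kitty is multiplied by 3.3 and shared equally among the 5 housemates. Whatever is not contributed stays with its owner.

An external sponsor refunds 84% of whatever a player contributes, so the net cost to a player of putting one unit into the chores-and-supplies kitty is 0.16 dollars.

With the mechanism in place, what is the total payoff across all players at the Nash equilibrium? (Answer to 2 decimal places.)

Under the mechanism each unit contributed yields (3.3/5) / 0.16 = 4.1250 back to its contributor per unit of net cost, which exceeds 1, making full contribution the dominant choice for everyone.
So the Nash equilibrium is full contribution by all 5; the group earns 5 × (26 × 0.84 + 3.3 × 26) = 538.20.

538.20 dollars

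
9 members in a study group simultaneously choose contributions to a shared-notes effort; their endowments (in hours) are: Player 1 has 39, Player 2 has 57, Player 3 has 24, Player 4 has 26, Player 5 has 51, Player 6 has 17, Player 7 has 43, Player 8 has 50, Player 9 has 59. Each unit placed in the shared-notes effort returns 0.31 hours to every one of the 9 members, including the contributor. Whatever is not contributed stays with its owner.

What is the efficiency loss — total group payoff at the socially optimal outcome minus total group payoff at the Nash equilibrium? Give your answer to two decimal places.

The private return per contributed unit is 0.31 < 1 for everyone, so the Nash equilibrium is zero contribution and the group total is Σ E_j = 39 + 57 + 24 + 26 + 51 + 17 + 43 + 50 + 59 = 366.
Each contributed unit returns 2.790 to the group, so the social optimum is full contribution by everyone: group total = 2.790 × 366 = 1021.14.
Efficiency loss = (2.790 − 1) × 366 = 655.14.

655.14 hours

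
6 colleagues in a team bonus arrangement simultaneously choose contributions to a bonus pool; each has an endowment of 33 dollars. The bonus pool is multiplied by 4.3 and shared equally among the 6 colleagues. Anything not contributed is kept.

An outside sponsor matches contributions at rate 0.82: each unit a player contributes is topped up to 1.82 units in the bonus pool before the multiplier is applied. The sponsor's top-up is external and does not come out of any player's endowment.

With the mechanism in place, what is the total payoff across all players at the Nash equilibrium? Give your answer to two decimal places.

1549.55 dollars

The effective private return per unit is now 4.3 × 1.82 / 6 = 1.3043 > 1, so every player's dominant strategy flips to full contribution.
At the Nash equilibrium everyone contributes 33. Group total payoff = 4.3 × 1.82 × 198 = 1549.55.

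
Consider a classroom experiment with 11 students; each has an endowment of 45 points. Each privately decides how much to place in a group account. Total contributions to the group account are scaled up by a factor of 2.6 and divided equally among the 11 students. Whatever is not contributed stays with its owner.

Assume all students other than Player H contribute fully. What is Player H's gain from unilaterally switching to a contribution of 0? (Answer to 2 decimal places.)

34.36 points

Switching from a contribution of 45 to 0 lets Player H keep an extra 45 points, but lowers the group account by 45, which costs Player H their own share of that drop: 2.6/11 × 45 = 10.64.
Net gain = 45 − 10.64 = 34.36. The private return per contributed unit (0.2364) is below 1, so free-riding is indeed the best response regardless of what the others do.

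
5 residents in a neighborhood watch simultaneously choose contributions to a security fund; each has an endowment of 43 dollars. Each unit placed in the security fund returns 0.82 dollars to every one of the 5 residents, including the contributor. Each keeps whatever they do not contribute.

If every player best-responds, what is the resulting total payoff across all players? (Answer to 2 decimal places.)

215.00 dollars

The private return per contributed unit is 0.82 < 1, so contributing 0 is dominant for every player. At the Nash equilibrium everyone keeps their 43, and the group total is 5 × 43 = 215.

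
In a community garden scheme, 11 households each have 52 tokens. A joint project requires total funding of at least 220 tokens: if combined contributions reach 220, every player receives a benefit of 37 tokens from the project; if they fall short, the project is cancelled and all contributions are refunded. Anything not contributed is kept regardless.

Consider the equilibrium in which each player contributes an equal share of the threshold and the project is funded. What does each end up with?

69 tokens

Equal share of the threshold: 220/11 = 20.
At this profile no one gains by cutting their contribution: any cut drops the total below 220, the project is cancelled, contributions are refunded, and the deviator ends with 52, which is less than 52 − 20 + 37 = 69. Contributing more than 20 just wastes the excess. So contributing exactly 20 is a best response.
Each player's payoff: 52 − 20 + 37 = 69.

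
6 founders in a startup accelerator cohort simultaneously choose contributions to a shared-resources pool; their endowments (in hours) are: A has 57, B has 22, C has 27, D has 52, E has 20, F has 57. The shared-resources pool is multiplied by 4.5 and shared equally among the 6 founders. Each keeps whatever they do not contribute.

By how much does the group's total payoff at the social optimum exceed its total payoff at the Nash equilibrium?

The private return per contributed unit is 4.5/6 = 0.7500 < 1 for every player regardless of endowment, so the Nash equilibrium is zero contribution and the group total is Σ E_j = 57 + 22 + 27 + 52 + 20 + 57 = 235.
Each contributed unit returns 4.500 to the group, so the social optimum is full contribution by everyone: group total = 4.500 × 235 = 1057.50.
Efficiency loss = (4.500 − 1) × 235 = 822.50.

822.50 hours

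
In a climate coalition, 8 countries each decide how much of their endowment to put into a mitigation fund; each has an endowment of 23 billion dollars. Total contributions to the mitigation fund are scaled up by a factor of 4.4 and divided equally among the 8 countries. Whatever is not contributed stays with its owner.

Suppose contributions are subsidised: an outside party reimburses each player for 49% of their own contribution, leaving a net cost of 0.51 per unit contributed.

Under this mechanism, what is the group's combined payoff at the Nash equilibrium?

The effective private return per unit is now (4.4/8) / 0.51 = 1.0784 > 1, so every player's dominant strategy flips to full contribution.
At the Nash equilibrium everyone contributes 23. Group total payoff = 8 × (23 × 0.49 + 4.4 × 23) = 899.76.

899.76 billion dollars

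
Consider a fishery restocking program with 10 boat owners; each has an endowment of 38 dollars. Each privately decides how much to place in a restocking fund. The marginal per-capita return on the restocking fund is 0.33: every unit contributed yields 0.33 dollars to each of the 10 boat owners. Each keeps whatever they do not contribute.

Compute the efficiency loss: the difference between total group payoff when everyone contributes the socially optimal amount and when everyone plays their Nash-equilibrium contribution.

874.00 dollars

The private return per contributed unit is 0.33 < 1, so contributing 0 is dominant for every player. At the Nash equilibrium everyone keeps their 38, and the group total is 10 × 38 = 380.
Each contributed unit returns 3.300 to the group as a whole (0.33 to each of 10 players), which exceeds 1, so the social optimum is full contribution: group total = 3.300 × 380 = 1254.00.
Efficiency loss = 1254.00 − 380 = 874.00.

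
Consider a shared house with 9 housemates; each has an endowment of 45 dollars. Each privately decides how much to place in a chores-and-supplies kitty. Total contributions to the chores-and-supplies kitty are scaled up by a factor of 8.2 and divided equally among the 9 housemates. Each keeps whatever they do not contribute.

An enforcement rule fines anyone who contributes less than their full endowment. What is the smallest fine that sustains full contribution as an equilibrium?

4.00 dollars

Given the others contribute fully, the best deviation is to contribute 0 (any partial contribution still incurs the fine and gives up units whose private return 0.9111 is below 1).
Deviating from 45 to 0 saves 45 dollars but forfeits the deviator's share of the drop in the chores-and-supplies kitty: 8.2/9 × 45 = 41.00.
So the deviation gain is 45 − 41.00 = 4.00, and the fine must be at least 4.00 dollars to wipe it out.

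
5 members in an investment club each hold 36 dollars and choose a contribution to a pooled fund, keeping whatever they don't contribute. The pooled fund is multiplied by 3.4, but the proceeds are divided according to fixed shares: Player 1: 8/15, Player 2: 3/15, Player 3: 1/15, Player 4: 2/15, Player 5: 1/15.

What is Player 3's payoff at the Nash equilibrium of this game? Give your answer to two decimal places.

For player j, contributing a unit is worthwhile iff 3.4 × (j's share) ≥ 1, i.e. iff j's share is at least 0.2941.
Player 1 alone (share 8/15) is above the threshold, contributing 36; the remaining 4 contribute 0. Total contributed: 36.
Player 3 keeps 36 and receives 3.4 × 36 × 1/15 = 8.16 from the pooled fund, for a payoff of 44.16.

44.16 dollars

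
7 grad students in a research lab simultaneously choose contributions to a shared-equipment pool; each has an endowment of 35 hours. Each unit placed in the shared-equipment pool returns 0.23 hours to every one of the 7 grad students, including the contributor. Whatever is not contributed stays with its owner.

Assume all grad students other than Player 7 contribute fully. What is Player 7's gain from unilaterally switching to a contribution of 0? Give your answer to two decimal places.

26.95 hours

Switching from a contribution of 35 to 0 lets Player 7 keep an extra 35 hours, but lowers the shared-equipment pool by 35, which costs Player 7 their own share of that drop: 0.23 × 35 = 8.05.
Net gain = 35 − 8.05 = 26.95. The private return per contributed unit (0.23) is below 1, so free-riding is indeed the best response regardless of what the others do.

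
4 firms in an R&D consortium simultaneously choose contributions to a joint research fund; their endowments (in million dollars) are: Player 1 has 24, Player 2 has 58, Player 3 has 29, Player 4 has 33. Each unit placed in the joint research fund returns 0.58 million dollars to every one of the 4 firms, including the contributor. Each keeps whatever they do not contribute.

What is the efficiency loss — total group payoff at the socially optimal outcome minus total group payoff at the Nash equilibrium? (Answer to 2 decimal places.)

The private return per contributed unit is 0.58 < 1 for everyone, so the Nash equilibrium is zero contribution and the group total is Σ E_j = 24 + 58 + 29 + 33 = 144.
Each contributed unit returns 2.320 to the group, so the social optimum is full contribution by everyone: group total = 2.320 × 144 = 334.08.
Efficiency loss = (2.320 − 1) × 144 = 190.08.

190.08 million dollars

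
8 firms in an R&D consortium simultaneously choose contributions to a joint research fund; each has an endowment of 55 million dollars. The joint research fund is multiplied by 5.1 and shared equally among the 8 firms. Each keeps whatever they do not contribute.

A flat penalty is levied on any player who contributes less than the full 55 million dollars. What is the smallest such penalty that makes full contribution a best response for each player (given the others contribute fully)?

19.94 million dollars

Given the others contribute fully, the best deviation is to contribute 0 (any partial contribution still incurs the fine and gives up units whose private return 0.6375 is below 1).
Deviating from 55 to 0 saves 55 million dollars but forfeits the deviator's share of the drop in the joint research fund: 5.1/8 × 55 = 35.06.
So the deviation gain is 55 − 35.06 = 19.94, and the fine must be at least 19.94 million dollars to wipe it out.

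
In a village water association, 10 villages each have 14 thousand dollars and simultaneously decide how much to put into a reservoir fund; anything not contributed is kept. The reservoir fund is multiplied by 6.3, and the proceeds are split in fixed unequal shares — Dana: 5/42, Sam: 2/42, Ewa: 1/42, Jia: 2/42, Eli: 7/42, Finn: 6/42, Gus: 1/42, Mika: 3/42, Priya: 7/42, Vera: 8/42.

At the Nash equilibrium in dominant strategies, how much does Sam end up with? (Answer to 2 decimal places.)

26.60 thousand dollars

A player with share s gets back 6.3·s per unit contributed, so full contribution is dominant for anyone with s > 1/6.3 = 0.1587 and zero contribution is dominant for anyone below.
Eli, Priya and Vera clear that bar, contributing 14 each; the remaining 7 contribute 0. Total contributed: 42.
Sam keeps 14 and receives 6.3 × 42 × 2/42 = 12.60 from the reservoir fund, for a payoff of 26.60.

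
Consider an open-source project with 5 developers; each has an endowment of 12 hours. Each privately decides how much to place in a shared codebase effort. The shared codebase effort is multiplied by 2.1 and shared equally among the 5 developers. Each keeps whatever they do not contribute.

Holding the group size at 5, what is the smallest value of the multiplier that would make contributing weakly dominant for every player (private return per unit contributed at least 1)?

A contributed unit returns (multiplier)/5 to its contributor.
This reaches 1 exactly when the multiplier is 5.

5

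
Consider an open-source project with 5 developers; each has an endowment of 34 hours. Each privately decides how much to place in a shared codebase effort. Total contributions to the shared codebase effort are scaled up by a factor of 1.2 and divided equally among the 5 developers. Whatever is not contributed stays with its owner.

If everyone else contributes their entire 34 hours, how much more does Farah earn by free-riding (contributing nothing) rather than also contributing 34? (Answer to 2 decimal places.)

25.84 hours

Switching from a contribution of 34 to 0 lets Farah keep an extra 34 hours, but lowers the shared codebase effort by 34, which costs Farah their own share of that drop: 1.2/5 × 34 = 8.16.
Net gain = 34 − 8.16 = 25.84. The private return per contributed unit (0.2400) is below 1, so free-riding is indeed the best response regardless of what the others do.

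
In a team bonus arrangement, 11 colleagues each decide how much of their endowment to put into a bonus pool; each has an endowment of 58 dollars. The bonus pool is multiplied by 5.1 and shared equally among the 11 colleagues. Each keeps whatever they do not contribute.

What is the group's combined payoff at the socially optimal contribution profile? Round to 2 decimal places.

Each contributed unit returns 5.100 to the group as a whole (0.4636 to each of 11 players), which exceeds 1, so the social optimum is full contribution: group total = 5.100 × 638 = 3253.80.

3253.80 dollars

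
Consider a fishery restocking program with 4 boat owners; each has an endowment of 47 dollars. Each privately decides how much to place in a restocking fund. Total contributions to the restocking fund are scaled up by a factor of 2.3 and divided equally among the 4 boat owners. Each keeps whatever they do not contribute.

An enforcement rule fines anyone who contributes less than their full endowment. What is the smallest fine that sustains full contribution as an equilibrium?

19.98 dollars

Given the others contribute fully, the best deviation is to contribute 0 (any partial contribution still incurs the fine and gives up units whose private return 0.5750 is below 1).
Deviating from 47 to 0 saves 47 dollars but forfeits the deviator's share of the drop in the restocking fund: 2.3/4 × 47 = 27.02.
So the deviation gain is 47 − 27.02 = 19.98, and the fine must be at least 19.98 dollars to wipe it out.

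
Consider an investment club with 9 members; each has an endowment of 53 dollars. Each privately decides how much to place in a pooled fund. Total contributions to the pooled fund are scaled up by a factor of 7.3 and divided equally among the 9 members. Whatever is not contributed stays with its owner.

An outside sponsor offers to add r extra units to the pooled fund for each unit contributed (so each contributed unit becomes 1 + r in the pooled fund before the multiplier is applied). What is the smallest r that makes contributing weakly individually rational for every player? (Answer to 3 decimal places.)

With matching at rate r, one contributed unit becomes (1 + r) in the pooled fund and returns 7.3 × (1 + r) / 9 to the contributor.
Setting this equal to 1: 1 + r = 9/7.3 = 1.2329.
So the minimum matching rate is r = 1.2329 − 1 = 0.233.

0.233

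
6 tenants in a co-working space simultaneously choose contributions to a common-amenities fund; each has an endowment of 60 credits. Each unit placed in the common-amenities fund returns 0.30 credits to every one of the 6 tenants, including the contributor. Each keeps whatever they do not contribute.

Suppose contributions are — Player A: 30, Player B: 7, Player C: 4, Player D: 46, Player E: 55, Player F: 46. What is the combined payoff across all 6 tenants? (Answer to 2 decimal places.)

510.40 credits

Total contributed: 30 + 7 + 4 + 46 + 55 + 46 = 188; total kept: 6 × 60 − 188 = 172.
The common-amenities fund pays out 0.30 × 6 × 188 = 338.40 in aggregate.
Group total = 172 + 338.40 = 510.40.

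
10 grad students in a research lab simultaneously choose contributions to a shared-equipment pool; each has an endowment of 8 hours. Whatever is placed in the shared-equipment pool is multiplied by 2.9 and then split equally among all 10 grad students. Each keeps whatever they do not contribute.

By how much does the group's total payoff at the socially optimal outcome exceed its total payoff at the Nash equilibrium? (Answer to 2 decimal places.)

Each contributed unit returns 2.9/10 = 0.2900 to its contributor — below 1 — so contributing 0 is dominant for every player. At the Nash equilibrium everyone keeps their 8, and the group total is 10 × 8 = 80.
Each contributed unit returns 2.900 to the group as a whole (0.2900 to each of 10 players), which exceeds 1, so the social optimum is full contribution: group total = 2.900 × 80 = 232.00.
Efficiency loss = 232.00 − 80 = 152.00.

152.00 hours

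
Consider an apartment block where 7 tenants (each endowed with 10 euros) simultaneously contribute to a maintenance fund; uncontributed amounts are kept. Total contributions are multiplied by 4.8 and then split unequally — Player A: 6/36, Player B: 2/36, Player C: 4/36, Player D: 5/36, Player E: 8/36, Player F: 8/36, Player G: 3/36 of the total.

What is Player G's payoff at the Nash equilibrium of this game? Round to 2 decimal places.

For player j, contributing a unit is worthwhile iff 4.8 × (j's share) ≥ 1, i.e. iff j's share is at least 0.2083.
Player E and Player F clear that bar, contributing 10 each; the remaining 5 contribute 0. Total contributed: 20.
Player G keeps 10 and receives 4.8 × 20 × 3/36 = 8.00 from the maintenance fund, for a payoff of 18.00.

18.00 euros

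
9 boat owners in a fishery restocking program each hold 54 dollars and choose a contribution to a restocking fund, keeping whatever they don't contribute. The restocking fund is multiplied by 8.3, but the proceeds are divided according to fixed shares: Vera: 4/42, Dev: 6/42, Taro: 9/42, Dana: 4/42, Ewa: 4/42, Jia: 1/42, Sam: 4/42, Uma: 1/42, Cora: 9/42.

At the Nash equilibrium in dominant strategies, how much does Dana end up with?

182.06 dollars

For player j, contributing a unit is worthwhile iff 8.3 × (j's share) ≥ 1, i.e. iff j's share is at least 0.1205.
Dev, Taro and Cora clear that bar, contributing 54 each; the remaining 6 contribute 0. Total contributed: 162.
Dana keeps 54 and receives 8.3 × 162 × 4/42 = 128.06 from the restocking fund, for a payoff of 182.06.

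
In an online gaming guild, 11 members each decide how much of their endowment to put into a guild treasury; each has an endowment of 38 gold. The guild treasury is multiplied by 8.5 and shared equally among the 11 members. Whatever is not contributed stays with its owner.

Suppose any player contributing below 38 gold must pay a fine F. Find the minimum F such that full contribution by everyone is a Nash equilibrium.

8.64 gold

Given the others contribute fully, the best deviation is to contribute 0 (any partial contribution still incurs the fine and gives up units whose private return 0.7727 is below 1).
Deviating from 38 to 0 saves 38 gold but forfeits the deviator's share of the drop in the guild treasury: 8.5/11 × 38 = 29.36.
So the deviation gain is 38 − 29.36 = 8.64, and the fine must be at least 8.64 gold to wipe it out.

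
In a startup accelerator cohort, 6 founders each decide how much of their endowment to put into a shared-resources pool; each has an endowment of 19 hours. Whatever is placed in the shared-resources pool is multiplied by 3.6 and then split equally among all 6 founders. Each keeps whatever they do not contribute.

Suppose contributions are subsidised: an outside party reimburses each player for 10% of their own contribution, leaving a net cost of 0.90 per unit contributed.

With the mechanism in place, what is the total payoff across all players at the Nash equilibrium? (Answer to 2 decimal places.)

With the mechanism, a contributed unit returns (3.6/6) / 0.90 = 0.6667 per unit of net cost — still below 1 — so contributing 0 remains dominant for every player.
Everyone keeps their endowment and the group total is 6 × 19 = 114.

114.00 hours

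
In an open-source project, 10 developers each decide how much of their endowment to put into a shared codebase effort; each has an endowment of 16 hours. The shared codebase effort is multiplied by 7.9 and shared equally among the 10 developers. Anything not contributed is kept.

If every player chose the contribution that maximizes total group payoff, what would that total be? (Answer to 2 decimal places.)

Each contributed unit returns 7.900 to the group as a whole (0.7900 to each of 10 players), which exceeds 1, so the social optimum is full contribution: group total = 7.900 × 160 = 1264.00.

1264.00 hours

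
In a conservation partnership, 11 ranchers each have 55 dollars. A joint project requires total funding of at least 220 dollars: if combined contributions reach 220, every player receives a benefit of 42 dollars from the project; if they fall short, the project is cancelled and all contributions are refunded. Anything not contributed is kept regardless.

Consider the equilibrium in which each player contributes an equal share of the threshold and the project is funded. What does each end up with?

77 dollars

Equal share of the threshold: 220/11 = 20.
At this profile no one gains by cutting their contribution: any cut drops the total below 220, the project is cancelled, contributions are refunded, and the deviator ends with 55, which is less than 55 − 20 + 42 = 77. Contributing more than 20 just wastes the excess. So contributing exactly 20 is a best response.
Each player's payoff: 55 − 20 + 42 = 77.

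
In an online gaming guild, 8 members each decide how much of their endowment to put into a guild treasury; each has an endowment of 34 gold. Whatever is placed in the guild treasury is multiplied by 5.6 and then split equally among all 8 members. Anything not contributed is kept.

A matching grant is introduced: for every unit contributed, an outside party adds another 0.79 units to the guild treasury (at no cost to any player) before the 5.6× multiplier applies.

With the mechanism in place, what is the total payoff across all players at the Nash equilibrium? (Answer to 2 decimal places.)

2726.53 gold

With the mechanism, a contributed unit returns 5.6 × 1.79 / 8 = 1.2530 per unit of net cost to the contributor — now above 1 — so contributing fully is weakly dominant for every player.
So the Nash equilibrium is full contribution by all 8; the group earns 5.6 × 1.79 × 272 = 2726.53.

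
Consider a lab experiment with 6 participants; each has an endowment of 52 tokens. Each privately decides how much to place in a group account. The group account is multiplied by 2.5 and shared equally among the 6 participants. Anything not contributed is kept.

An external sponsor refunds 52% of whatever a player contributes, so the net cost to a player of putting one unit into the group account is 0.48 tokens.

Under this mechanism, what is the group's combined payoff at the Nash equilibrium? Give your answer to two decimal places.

With the mechanism, a contributed unit returns (2.5/6) / 0.48 = 0.8681 per unit of net cost — still below 1 — so contributing 0 remains dominant for every player.
Everyone keeps their endowment and the group total is 6 × 52 = 312.

312.00 tokens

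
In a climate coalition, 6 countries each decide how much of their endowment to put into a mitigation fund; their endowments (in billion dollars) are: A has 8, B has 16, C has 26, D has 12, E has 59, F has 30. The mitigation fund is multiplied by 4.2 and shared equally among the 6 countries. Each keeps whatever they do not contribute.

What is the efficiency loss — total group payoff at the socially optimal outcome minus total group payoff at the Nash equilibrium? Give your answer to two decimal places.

483.20 billion dollars

The private return per contributed unit is 4.2/6 = 0.7000 < 1 for every player regardless of endowment, so the Nash equilibrium is zero contribution and the group total is Σ E_j = 8 + 16 + 26 + 12 + 59 + 30 = 151.
Each contributed unit returns 4.200 to the group, so the social optimum is full contribution by everyone: group total = 4.200 × 151 = 634.20.
Efficiency loss = (4.200 − 1) × 151 = 483.20.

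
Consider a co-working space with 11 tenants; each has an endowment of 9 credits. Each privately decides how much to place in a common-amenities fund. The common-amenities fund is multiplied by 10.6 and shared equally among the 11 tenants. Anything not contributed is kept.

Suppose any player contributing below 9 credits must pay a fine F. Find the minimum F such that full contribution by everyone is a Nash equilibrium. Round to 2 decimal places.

0.33 credits

Given the others contribute fully, the best deviation is to contribute 0 (any partial contribution still incurs the fine and gives up units whose private return 0.9636 is below 1).
Deviating from 9 to 0 saves 9 credits but forfeits the deviator's share of the drop in the common-amenities fund: 10.6/11 × 9 = 8.67.
So the deviation gain is 9 − 8.67 = 0.33, and the fine must be at least 0.33 credits to wipe it out.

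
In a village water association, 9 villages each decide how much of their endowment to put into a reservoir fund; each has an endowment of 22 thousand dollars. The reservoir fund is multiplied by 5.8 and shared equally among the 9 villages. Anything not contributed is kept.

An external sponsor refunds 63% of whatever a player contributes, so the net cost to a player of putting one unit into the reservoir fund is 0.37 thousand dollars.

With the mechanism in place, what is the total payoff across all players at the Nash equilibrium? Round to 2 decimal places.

1273.14 thousand dollars

With the mechanism, a contributed unit returns (5.8/9) / 0.37 = 1.7417 per unit of net cost to the contributor — now above 1 — so contributing fully is weakly dominant for every player.
At the Nash equilibrium everyone contributes 22. Group total payoff = 9 × (22 × 0.63 + 5.8 × 22) = 1273.14.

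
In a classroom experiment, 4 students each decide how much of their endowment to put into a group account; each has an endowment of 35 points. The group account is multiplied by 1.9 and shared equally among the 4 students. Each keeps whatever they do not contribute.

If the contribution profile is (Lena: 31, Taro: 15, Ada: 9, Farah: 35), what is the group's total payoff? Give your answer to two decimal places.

221.00 points

Total contributed: 31 + 15 + 9 + 35 = 90; total kept: 4 × 35 − 90 = 50.
The group account pays out 1.9 × 90 = 171.00 in aggregate.
Group total = 50 + 171.00 = 221.00.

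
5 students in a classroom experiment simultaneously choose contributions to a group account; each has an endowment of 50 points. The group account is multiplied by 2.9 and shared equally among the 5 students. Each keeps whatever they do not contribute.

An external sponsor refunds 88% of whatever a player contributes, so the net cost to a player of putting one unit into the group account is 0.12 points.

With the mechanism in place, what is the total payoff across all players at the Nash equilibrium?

With the mechanism, a contributed unit returns (2.9/5) / 0.12 = 4.8333 per unit of net cost to the contributor — now above 1 — so contributing fully is weakly dominant for every player.
So the Nash equilibrium is full contribution by all 5; the group earns 5 × (50 × 0.88 + 2.9 × 50) = 945.00.

945.00 points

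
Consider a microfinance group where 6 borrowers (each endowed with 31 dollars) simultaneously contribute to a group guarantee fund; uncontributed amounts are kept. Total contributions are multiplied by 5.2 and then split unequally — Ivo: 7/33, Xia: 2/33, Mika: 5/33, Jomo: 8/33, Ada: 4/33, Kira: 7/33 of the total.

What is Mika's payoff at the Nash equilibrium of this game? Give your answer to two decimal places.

104.27 dollars

Each unit j contributes comes back to j as 5.2 × (j's share), so j prefers to contribute only if that share exceeds 1/5.2 = 0.1923; otherwise keeping the unit dominates.
Ivo, Jomo and Kira clear that bar, contributing 31 each; the remaining 3 contribute 0. Total contributed: 93.
Mika keeps 31 and receives 5.2 × 93 × 5/33 = 73.27 from the group guarantee fund, for a payoff of 104.27.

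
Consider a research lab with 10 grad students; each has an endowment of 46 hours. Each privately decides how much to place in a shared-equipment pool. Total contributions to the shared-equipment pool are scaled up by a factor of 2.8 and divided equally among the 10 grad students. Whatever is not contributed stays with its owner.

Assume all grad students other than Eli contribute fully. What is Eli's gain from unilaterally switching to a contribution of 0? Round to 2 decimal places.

Switching from a contribution of 46 to 0 lets Eli keep an extra 46 hours, but lowers the shared-equipment pool by 46, which costs Eli their own share of that drop: 2.8/10 × 46 = 12.88.
Net gain = 46 − 12.88 = 33.12. The private return per contributed unit (0.2800) is below 1, so free-riding is indeed the best response regardless of what the others do.

33.12 hours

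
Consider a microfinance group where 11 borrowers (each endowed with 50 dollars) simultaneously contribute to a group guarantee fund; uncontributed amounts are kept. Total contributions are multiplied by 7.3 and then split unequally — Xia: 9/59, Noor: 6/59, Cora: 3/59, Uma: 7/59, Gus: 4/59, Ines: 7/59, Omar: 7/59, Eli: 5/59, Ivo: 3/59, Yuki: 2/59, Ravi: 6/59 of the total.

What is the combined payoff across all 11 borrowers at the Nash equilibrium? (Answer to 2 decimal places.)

865.00 dollars

Each unit j contributes comes back to j as 7.3 × (j's share), so j prefers to contribute only if that share exceeds 1/7.3 = 0.1370; otherwise keeping the unit dominates.
The only share above 0.1370 is Xia's 9/59, contributing 50; the remaining 10 contribute 0. Total contributed: 50.
The group guarantee fund pays out 7.3 × 50 = 365.00 in total (split across the unequal shares, but the aggregate is all that matters for the group sum).
The 10 free-riders keep 50 each, adding 500. Group total = 500 + 365.00 = 865.00.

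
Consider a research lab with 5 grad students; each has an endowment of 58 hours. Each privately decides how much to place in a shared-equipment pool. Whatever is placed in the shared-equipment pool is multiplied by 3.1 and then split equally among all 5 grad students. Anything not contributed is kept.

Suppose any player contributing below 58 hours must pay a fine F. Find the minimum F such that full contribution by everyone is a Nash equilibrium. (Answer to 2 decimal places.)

Given the others contribute fully, the best deviation is to contribute 0 (any partial contribution still incurs the fine and gives up units whose private return 0.6200 is below 1).
Deviating from 58 to 0 saves 58 hours but forfeits the deviator's share of the drop in the shared-equipment pool: 3.1/5 × 58 = 35.96.
So the deviation gain is 58 − 35.96 = 22.04, and the fine must be at least 22.04 hours to wipe it out.

22.04 hours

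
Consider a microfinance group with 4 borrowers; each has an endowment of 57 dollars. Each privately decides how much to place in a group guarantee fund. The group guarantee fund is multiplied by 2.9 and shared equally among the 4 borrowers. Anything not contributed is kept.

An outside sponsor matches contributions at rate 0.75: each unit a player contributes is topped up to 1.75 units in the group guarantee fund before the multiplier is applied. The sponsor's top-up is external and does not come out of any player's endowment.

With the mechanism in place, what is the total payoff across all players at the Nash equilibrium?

With the mechanism, a contributed unit returns 2.9 × 1.75 / 4 = 1.2688 per unit of net cost to the contributor — now above 1 — so contributing fully is weakly dominant for every player.
So the Nash equilibrium is full contribution by all 4; the group earns 2.9 × 1.75 × 228 = 1157.10.

1157.10 dollars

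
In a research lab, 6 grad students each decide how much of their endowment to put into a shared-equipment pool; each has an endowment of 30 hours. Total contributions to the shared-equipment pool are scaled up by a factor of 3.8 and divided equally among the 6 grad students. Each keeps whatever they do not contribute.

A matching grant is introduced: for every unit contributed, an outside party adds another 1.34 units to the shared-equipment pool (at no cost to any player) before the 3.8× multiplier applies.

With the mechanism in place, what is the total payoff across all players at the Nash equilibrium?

1600.56 hours

Under the mechanism each unit contributed yields 3.8 × 2.34 / 6 = 1.4820 back to its contributor per unit of net cost, which exceeds 1, making full contribution the dominant choice for everyone.
At the Nash equilibrium everyone contributes 30. Group total payoff = 3.8 × 2.34 × 180 = 1600.56.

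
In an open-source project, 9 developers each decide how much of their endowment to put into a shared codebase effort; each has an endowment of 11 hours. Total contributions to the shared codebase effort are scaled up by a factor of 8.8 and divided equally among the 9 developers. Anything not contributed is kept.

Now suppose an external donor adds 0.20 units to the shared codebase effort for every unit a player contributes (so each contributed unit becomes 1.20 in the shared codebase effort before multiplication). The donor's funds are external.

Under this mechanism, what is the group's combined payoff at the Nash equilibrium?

With the mechanism, a contributed unit returns 8.8 × 1.20 / 9 = 1.1733 per unit of net cost to the contributor — now above 1 — so contributing fully is weakly dominant for every player.
At the Nash equilibrium everyone contributes 11. Group total payoff = 8.8 × 1.20 × 99 = 1045.44.

1045.44 hours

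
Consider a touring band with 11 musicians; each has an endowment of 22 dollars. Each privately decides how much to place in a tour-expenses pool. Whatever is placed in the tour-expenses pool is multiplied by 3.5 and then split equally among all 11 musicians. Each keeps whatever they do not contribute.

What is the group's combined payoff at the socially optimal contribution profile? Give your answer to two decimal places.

847.00 dollars

Each contributed unit returns 3.500 to the group as a whole (0.3182 to each of 11 players), which exceeds 1, so the social optimum is full contribution: group total = 3.500 × 242 = 847.00.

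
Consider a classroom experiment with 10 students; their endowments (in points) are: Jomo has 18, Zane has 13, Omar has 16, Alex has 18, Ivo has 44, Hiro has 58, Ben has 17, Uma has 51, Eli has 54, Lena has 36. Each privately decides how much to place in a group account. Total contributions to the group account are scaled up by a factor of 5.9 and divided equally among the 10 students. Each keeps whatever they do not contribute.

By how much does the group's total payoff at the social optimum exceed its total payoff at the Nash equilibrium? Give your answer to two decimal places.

1592.50 points

The private return per contributed unit is 5.9/10 = 0.5900 < 1 for every player regardless of endowment, so the Nash equilibrium is zero contribution and the group total is Σ E_j = 18 + 13 + 16 + 18 + 44 + 58 + 17 + 51 + 54 + 36 = 325.
Each contributed unit returns 5.900 to the group, so the social optimum is full contribution by everyone: group total = 5.900 × 325 = 1917.50.
Efficiency loss = (5.900 − 1) × 325 = 1592.50.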